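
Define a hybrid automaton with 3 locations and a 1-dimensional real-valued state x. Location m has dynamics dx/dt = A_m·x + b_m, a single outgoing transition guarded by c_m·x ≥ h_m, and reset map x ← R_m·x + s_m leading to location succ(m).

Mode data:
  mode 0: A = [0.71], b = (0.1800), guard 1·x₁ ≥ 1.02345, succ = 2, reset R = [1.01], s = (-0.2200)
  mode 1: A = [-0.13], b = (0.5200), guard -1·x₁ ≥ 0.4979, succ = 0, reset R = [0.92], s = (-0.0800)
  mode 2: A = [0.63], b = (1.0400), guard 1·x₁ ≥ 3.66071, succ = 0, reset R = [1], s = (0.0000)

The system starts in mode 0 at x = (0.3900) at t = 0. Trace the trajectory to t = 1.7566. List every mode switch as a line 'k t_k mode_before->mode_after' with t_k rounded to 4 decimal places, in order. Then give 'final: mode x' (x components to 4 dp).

Mode 0: guard c·x = 1.0234 hit at Δt = 0.9652 (t = 0.9652), x⁻ = (1.0234) → reset → x⁺ = (0.8137), jump to mode 2
Mode 2: flow for 0.7914 to horizon, guard not reached → x = (2.4067)

1 0.9652 0->2
final: 2 2.4067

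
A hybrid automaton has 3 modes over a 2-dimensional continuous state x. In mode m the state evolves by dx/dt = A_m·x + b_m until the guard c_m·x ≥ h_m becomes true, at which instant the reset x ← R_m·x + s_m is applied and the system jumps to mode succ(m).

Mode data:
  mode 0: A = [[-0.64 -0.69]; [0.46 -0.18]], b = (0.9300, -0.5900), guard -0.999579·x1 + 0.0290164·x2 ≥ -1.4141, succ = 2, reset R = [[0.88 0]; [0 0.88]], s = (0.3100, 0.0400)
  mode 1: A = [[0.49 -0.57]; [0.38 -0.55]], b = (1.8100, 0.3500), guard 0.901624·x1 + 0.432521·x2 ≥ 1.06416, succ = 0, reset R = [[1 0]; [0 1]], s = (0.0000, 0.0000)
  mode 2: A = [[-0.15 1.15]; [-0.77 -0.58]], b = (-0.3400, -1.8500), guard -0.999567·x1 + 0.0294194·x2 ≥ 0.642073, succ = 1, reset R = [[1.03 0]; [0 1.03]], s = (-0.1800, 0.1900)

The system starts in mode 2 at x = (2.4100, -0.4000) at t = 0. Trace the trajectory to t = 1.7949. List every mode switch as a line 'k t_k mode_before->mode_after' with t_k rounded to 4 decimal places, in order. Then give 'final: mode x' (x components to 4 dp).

Mode 2: guard c·x = 0.6421 hit at Δt = 1.2334 (t = 1.2334), x⁻ = (-0.7128, -2.3949) → reset → x⁺ = (-0.9142, -2.2767), jump to mode 1
Mode 1: flow for 0.5615 to horizon, guard not reached → x = (0.6752, -1.5202)

1 1.2334 2->1
final: 1 0.6752 -1.5202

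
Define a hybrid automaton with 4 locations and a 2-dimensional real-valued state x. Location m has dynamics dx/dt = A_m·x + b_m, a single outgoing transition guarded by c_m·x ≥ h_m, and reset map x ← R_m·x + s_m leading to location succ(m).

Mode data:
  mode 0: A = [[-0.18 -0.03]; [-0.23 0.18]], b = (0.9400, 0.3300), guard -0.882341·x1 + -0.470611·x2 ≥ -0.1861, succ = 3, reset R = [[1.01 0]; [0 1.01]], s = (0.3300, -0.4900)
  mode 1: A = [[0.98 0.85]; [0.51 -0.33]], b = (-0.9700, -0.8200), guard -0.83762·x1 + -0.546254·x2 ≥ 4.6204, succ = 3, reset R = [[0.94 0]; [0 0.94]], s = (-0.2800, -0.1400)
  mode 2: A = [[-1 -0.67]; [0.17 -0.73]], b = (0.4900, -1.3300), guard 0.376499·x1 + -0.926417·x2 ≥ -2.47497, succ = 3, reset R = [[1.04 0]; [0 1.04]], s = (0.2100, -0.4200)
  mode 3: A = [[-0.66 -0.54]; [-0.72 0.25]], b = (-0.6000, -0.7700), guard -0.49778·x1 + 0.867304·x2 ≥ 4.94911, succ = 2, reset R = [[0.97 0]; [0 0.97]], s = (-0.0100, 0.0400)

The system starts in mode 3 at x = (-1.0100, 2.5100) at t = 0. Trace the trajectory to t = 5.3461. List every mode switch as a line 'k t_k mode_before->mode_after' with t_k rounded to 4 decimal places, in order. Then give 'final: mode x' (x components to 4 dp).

1 1.3209 3->2
2 1.9172 2->3
3 3.6528 3->2
4 4.2302 2->3
final: 3 -2.3739 2.9127

Mode 3: guard c·x = 4.9491 hit at Δt = 1.3209 (t = 1.3209), x⁻ = (-2.5404, 4.2483) → reset → x⁺ = (-2.4742, 4.1608), jump to mode 2
Mode 2: guard c·x = -2.4750 hit at Δt = 0.5963 (t = 1.9172), x⁻ = (-1.9890, 1.8632) → reset → x⁺ = (-1.8586, 1.5177), jump to mode 3
Mode 3: guard c·x = 4.9491 hit at Δt = 1.7356 (t = 3.6528), x⁻ = (-2.8060, 4.0959) → reset → x⁺ = (-2.7318, 4.0130), jump to mode 2
Mode 2: guard c·x = -2.4750 hit at Δt = 0.5774 (t = 4.2302), x⁻ = (-2.1193, 1.8103) → reset → x⁺ = (-1.9941, 1.4627), jump to mode 3
Mode 3: flow for 1.1159 to horizon, guard not reached → x = (-2.3739, 2.9127)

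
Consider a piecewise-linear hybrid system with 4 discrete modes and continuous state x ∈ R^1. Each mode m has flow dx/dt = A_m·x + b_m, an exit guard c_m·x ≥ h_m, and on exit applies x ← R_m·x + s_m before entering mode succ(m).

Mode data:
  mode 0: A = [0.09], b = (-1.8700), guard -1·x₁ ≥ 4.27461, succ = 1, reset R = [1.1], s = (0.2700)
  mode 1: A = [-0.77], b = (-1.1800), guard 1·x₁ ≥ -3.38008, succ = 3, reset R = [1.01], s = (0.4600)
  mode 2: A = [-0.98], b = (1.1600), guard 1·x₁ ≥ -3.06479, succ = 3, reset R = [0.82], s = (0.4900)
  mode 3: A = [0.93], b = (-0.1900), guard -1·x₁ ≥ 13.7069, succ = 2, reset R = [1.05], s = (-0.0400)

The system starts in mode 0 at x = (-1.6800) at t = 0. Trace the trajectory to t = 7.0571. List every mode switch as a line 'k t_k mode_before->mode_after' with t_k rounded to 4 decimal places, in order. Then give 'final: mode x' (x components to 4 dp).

Mode 0: guard c·x = 4.2746 hit at Δt = 1.2148 (t = 1.2148), x⁻ = (-4.2746) → reset → x⁺ = (-4.4321), jump to mode 1
Mode 1: guard c·x = -3.3801 hit at Δt = 0.5853 (t = 1.8001), x⁻ = (-3.3801) → reset → x⁺ = (-2.9539), jump to mode 3
Mode 3: guard c·x = 13.7069 hit at Δt = 1.5943 (t = 3.3944), x⁻ = (-13.7069) → reset → x⁺ = (-14.4322), jump to mode 2
Mode 2: guard c·x = -3.0648 hit at Δt = 1.3283 (t = 4.7227), x⁻ = (-3.0648) → reset → x⁺ = (-2.0231), jump to mode 3
Mode 3: guard c·x = 13.7069 hit at Δt = 1.9697 (t = 6.6924), x⁻ = (-13.7069) → reset → x⁺ = (-14.4322), jump to mode 2
Mode 2: flow for 0.3647 to horizon, guard not reached → x = (-9.7398)

1 1.2148 0->1
2 1.8001 1->3
3 3.3944 3->2
4 4.7227 2->3
5 6.6924 3->2
final: 2 -9.7398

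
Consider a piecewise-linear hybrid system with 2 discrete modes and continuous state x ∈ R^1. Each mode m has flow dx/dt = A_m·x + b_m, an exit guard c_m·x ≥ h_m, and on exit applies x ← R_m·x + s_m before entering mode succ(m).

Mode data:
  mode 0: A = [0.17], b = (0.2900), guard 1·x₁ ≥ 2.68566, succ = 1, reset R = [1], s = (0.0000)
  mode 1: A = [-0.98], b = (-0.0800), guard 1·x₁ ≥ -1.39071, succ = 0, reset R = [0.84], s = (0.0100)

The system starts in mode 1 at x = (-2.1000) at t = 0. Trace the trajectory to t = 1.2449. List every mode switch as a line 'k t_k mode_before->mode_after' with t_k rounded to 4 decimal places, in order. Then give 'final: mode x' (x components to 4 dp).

Mode 1: guard c·x = -1.3907 hit at Δt = 0.4418 (t = 0.4418), x⁻ = (-1.3907) → reset → x⁺ = (-1.1582), jump to mode 0
Mode 0: flow for 0.8031 to horizon, guard not reached → x = (-1.0781)

1 0.4418 1->0
final: 0 -1.0781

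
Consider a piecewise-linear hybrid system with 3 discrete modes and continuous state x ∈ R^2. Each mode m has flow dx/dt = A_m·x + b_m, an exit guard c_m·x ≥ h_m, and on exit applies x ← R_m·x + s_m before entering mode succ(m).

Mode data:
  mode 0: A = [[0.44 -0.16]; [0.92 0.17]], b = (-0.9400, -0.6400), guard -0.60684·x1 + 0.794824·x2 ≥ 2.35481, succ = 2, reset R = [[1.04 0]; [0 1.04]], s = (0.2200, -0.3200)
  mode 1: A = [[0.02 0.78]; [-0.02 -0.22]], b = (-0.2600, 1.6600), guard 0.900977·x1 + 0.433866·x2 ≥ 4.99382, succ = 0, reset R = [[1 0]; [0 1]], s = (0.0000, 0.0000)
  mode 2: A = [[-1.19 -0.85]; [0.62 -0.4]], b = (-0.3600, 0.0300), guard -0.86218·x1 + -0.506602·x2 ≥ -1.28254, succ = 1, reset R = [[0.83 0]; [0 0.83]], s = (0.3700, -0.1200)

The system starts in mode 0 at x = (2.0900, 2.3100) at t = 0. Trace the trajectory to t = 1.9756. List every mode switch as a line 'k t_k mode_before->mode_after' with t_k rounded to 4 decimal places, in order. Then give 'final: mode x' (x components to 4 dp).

Mode 0: guard c·x = 2.3548 hit at Δt = 1.0981 (t = 1.0981), x⁻ = (1.3563, 3.9982) → reset → x⁺ = (1.6305, 3.8381), jump to mode 2
Mode 2: guard c·x = -1.2825 hit at Δt = 0.5175 (t = 1.6156), x⁻ = (-0.4290, 3.2617) → reset → x⁺ = (0.0140, 2.5872), jump to mode 1
Mode 1: flow for 0.3600 to horizon, guard not reached → x = (0.7028, 2.9623)

1 1.0981 0->2
2 1.6156 2->1
final: 1 0.7028 2.9623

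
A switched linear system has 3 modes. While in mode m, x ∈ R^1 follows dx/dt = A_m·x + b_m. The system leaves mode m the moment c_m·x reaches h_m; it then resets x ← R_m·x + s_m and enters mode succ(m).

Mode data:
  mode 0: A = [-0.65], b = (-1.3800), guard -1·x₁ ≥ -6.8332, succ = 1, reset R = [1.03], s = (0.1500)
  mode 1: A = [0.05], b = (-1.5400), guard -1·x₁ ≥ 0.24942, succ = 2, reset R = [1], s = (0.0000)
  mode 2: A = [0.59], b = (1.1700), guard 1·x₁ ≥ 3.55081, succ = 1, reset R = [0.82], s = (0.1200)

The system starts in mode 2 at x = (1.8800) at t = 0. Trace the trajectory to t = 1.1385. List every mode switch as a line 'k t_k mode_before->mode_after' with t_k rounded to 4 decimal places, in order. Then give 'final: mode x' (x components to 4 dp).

Mode 2: guard c·x = 3.5508 hit at Δt = 0.6092 (t = 0.6092), x⁻ = (3.5508) → reset → x⁺ = (3.0317), jump to mode 1
Mode 1: flow for 0.5293 to horizon, guard not reached → x = (2.2870)

1 0.6092 2->1
final: 1 2.2870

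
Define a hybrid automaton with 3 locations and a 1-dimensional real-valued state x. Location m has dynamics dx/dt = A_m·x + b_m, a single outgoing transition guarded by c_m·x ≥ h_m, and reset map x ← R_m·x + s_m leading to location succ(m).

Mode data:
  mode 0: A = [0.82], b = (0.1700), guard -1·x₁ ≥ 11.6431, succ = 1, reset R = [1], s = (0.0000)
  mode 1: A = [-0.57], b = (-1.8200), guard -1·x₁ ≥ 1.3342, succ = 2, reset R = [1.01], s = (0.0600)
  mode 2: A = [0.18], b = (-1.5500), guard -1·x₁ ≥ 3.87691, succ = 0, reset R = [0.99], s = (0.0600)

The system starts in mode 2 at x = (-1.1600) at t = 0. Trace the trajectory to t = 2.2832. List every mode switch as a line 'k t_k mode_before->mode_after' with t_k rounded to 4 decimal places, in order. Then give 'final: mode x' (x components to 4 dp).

Mode 2: guard c·x = 3.8769 hit at Δt = 1.3630 (t = 1.3630), x⁻ = (-3.8769) → reset → x⁺ = (-3.7781), jump to mode 0
Mode 0: flow for 0.9202 to horizon, guard not reached → x = (-7.8013)

1 1.3630 2->0
final: 0 -7.8013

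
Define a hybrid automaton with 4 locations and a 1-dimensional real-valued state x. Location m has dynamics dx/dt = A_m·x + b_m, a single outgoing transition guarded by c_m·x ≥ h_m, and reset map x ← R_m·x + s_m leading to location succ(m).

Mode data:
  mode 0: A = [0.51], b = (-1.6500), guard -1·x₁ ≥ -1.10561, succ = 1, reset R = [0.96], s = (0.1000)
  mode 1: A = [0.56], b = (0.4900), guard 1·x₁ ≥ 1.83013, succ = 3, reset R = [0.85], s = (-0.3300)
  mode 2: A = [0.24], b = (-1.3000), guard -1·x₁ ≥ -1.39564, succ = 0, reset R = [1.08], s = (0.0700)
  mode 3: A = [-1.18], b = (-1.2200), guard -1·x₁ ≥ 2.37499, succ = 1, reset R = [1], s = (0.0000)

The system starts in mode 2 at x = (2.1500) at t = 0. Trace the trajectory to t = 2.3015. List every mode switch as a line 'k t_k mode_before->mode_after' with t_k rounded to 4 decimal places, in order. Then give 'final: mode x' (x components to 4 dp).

Mode 2: guard c·x = -1.3956 hit at Δt = 0.8657 (t = 0.8657), x⁻ = (1.3956) → reset → x⁺ = (1.5773), jump to mode 0
Mode 0: guard c·x = -1.1056 hit at Δt = 0.4909 (t = 1.3566), x⁻ = (1.1056) → reset → x⁺ = (1.1614), jump to mode 1
Mode 1: guard c·x = 1.8301 hit at Δt = 0.5071 (t = 1.8637), x⁻ = (1.8301) → reset → x⁺ = (1.2256), jump to mode 3
Mode 3: flow for 0.4378 to horizon, guard not reached → x = (0.3140)

1 0.8657 2->0
2 1.3566 0->1
3 1.8637 1->3
final: 3 0.3140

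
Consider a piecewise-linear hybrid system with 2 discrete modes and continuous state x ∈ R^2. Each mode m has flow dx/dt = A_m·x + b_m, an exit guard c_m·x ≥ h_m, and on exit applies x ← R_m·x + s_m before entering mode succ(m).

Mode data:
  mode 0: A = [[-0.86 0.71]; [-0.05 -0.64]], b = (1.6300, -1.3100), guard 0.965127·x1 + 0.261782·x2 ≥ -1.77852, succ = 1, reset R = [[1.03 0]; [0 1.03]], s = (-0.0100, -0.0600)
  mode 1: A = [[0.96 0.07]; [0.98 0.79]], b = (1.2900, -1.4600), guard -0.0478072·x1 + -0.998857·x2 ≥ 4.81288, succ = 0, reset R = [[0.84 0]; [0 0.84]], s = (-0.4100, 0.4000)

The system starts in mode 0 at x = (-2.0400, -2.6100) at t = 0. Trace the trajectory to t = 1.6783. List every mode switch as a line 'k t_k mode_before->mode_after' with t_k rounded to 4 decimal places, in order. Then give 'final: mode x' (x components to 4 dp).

Mode 0: guard c·x = -1.7785 hit at Δt = 0.6788 (t = 0.6788), x⁻ = (-1.2003, -2.3687) → reset → x⁺ = (-1.2463, -2.4997), jump to mode 1
Mode 1: guard c·x = 4.8129 hit at Δt = 0.4081 (t = 1.0869), x⁻ = (-1.3217, -4.7551) → reset → x⁺ = (-1.5202, -3.5943), jump to mode 0
Mode 0: flow for 0.5914 to horizon, guard not reached → x = (-1.2429, -3.0727)

1 0.6788 0->1
2 1.0869 1->0
final: 0 -1.2429 -3.0727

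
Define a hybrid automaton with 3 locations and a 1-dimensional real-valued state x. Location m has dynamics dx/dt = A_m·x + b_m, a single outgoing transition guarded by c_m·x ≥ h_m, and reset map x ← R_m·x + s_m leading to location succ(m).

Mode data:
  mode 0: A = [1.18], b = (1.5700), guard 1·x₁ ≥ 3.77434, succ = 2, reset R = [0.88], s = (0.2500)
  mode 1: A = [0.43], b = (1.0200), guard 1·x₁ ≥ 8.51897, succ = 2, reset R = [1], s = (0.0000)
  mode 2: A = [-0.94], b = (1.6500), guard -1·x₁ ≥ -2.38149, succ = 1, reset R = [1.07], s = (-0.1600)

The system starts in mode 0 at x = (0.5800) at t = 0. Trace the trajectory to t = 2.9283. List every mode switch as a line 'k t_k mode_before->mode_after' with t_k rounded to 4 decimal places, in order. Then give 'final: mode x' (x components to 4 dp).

Mode 0: guard c·x = 3.7743 hit at Δt = 0.8329 (t = 0.8329), x⁻ = (3.7743) → reset → x⁺ = (3.5714), jump to mode 2
Mode 2: guard c·x = -2.3815 hit at Δt = 1.1328 (t = 1.9657), x⁻ = (2.3815) → reset → x⁺ = (2.3882), jump to mode 1
Mode 1: flow for 0.9626 to horizon, guard not reached → x = (4.8290)

1 0.8329 0->2
2 1.9657 2->1
final: 1 4.8290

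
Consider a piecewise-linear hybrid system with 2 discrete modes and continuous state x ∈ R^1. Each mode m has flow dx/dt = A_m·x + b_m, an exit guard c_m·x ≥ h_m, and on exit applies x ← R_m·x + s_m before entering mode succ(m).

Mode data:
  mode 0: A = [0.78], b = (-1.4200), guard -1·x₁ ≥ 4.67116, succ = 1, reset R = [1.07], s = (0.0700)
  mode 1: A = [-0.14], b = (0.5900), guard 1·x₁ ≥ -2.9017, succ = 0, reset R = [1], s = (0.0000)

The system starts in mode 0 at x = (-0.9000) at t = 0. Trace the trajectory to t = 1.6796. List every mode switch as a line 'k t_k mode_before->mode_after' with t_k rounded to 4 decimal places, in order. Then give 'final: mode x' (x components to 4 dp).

1 1.1150 0->1
final: 1 -4.2333

Mode 0: guard c·x = 4.6712 hit at Δt = 1.1150 (t = 1.1150), x⁻ = (-4.6712) → reset → x⁺ = (-4.9281), jump to mode 1
Mode 1: flow for 0.5646 to horizon, guard not reached → x = (-4.2333)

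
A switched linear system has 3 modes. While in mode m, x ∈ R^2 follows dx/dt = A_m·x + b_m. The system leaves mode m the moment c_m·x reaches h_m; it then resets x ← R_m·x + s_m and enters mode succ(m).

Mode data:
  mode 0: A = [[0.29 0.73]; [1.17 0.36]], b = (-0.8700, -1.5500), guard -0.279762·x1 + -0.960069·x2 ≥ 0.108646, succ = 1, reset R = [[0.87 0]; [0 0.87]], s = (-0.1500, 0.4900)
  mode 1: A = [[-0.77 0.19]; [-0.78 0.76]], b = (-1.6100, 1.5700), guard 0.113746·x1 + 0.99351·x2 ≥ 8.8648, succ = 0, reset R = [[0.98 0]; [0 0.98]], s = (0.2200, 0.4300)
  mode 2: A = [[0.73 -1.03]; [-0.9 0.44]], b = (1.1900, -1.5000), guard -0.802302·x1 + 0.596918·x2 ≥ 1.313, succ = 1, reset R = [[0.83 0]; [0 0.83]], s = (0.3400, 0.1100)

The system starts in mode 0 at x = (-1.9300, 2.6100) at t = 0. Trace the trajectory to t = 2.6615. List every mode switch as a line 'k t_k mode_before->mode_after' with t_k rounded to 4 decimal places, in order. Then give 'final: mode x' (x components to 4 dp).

Mode 0: guard c·x = 0.1086 hit at Δt = 0.6542 (t = 0.6542), x⁻ = (-2.0982, 0.4983) → reset → x⁺ = (-1.9755, 0.9235), jump to mode 1
Mode 1: guard c·x = 8.8648 hit at Δt = 1.3026 (t = 1.9568), x⁻ = (-1.2575, 9.0667) → reset → x⁺ = (-1.0124, 9.3153), jump to mode 0
Mode 0: flow for 0.7047 to horizon, guard not reached → x = (3.8695, 11.8307)

1 0.6542 0->1
2 1.9568 1->0
final: 0 3.8695 11.8307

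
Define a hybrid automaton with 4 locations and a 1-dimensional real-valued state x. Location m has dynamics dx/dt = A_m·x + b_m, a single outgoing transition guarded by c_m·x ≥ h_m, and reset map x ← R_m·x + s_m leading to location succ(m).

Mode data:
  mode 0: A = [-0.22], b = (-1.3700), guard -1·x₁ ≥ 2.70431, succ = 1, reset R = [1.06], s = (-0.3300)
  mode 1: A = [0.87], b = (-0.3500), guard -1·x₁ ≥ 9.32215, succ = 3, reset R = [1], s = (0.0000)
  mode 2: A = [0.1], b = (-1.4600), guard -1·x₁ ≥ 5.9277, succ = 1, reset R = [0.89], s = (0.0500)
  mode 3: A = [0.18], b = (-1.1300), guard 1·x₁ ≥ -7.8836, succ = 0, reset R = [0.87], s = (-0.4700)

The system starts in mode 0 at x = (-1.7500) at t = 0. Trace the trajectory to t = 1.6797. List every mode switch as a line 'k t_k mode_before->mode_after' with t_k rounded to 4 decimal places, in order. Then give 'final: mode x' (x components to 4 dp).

Mode 0: guard c·x = 2.7043 hit at Δt = 1.0896 (t = 1.0896), x⁻ = (-2.7043) → reset → x⁺ = (-3.1966), jump to mode 1
Mode 1: flow for 0.5901 to horizon, guard not reached → x = (-5.6112)

1 1.0896 0->1
final: 1 -5.6112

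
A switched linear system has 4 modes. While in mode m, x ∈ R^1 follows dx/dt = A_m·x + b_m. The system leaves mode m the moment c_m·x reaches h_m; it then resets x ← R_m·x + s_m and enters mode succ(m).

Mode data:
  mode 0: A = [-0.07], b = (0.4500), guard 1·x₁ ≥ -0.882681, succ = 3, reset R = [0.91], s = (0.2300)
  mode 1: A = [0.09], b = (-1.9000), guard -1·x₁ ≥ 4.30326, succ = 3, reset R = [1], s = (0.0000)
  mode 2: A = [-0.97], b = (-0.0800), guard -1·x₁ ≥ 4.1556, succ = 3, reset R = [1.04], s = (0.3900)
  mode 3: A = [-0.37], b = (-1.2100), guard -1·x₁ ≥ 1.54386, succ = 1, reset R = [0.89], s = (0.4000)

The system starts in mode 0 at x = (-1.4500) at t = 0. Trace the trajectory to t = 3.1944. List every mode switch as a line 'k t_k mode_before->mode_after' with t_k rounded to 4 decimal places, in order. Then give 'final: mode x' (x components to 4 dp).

1 1.0676 0->3
2 2.2733 3->1
final: 1 -2.8829

Mode 0: guard c·x = -0.8827 hit at Δt = 1.0676 (t = 1.0676), x⁻ = (-0.8827) → reset → x⁺ = (-0.5732), jump to mode 3
Mode 3: guard c·x = 1.5439 hit at Δt = 1.2057 (t = 2.2733), x⁻ = (-1.5439) → reset → x⁺ = (-0.9740), jump to mode 1
Mode 1: flow for 0.9211 to horizon, guard not reached → x = (-2.8829)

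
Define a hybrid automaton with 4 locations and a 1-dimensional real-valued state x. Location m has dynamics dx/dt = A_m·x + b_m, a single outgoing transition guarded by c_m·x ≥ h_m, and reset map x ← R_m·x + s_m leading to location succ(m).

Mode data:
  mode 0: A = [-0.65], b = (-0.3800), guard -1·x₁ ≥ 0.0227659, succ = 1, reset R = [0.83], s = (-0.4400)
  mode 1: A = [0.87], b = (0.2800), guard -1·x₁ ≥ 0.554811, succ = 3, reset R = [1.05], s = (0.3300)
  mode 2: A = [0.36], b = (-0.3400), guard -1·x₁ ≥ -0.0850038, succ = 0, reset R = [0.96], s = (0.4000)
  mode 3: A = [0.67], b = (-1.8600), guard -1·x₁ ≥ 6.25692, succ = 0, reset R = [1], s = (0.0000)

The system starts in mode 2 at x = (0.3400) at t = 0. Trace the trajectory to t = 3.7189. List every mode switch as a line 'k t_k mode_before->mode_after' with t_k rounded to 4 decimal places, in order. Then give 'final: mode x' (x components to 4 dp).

Mode 2: guard c·x = -0.0850 hit at Δt = 0.9777 (t = 0.9777), x⁻ = (0.0850) → reset → x⁺ = (0.4816), jump to mode 0
Mode 0: guard c·x = 0.0228 hit at Δt = 0.9856 (t = 1.9633), x⁻ = (-0.0228) → reset → x⁺ = (-0.4589), jump to mode 1
Mode 1: guard c·x = 0.5548 hit at Δt = 0.6098 (t = 2.5731), x⁻ = (-0.5548) → reset → x⁺ = (-0.2526), jump to mode 3
Mode 3: flow for 1.1458 to horizon, guard not reached → x = (-3.7500)

1 0.9777 2->0
2 1.9633 0->1
3 2.5731 1->3
final: 3 -3.7500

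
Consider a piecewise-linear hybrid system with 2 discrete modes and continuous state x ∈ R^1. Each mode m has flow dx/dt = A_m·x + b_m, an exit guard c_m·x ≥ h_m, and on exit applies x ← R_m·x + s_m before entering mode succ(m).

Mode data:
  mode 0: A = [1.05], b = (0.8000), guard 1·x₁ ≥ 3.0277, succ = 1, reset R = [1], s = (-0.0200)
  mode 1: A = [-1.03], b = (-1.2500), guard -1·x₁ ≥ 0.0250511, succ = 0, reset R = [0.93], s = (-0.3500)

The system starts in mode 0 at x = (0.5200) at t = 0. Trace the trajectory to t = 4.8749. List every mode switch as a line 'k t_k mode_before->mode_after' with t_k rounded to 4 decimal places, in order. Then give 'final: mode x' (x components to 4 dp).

Mode 0: guard c·x = 3.0277 hit at Δt = 1.0323 (t = 1.0323), x⁻ = (3.0277) → reset → x⁺ = (3.0077), jump to mode 1
Mode 1: guard c·x = 0.0251 hit at Δt = 1.2305 (t = 2.2628), x⁻ = (-0.0251) → reset → x⁺ = (-0.3733), jump to mode 0
Mode 0: guard c·x = 3.0277 hit at Δt = 2.1690 (t = 4.4318), x⁻ = (3.0277) → reset → x⁺ = (3.0077), jump to mode 1
Mode 1: flow for 0.4431 to horizon, guard not reached → x = (1.4609)

1 1.0323 0->1
2 2.2628 1->0
3 4.4318 0->1
final: 1 1.4609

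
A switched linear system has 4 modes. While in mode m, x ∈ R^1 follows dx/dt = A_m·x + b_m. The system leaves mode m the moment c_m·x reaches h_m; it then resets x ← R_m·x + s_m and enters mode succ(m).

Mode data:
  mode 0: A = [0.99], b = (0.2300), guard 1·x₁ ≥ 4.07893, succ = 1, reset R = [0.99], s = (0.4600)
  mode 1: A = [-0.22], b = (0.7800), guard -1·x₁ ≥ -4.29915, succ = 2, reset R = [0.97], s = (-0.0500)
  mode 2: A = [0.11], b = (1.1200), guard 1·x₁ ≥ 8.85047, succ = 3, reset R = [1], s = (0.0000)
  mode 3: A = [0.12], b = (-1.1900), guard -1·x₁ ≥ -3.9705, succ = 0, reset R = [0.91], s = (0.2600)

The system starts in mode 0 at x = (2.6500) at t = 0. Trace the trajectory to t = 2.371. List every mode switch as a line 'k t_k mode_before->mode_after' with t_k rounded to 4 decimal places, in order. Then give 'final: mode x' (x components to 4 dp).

1 0.4067 0->1
2 1.4717 1->2
final: 2 5.6073

Mode 0: guard c·x = 4.0789 hit at Δt = 0.4067 (t = 0.4067), x⁻ = (4.0789) → reset → x⁺ = (4.4981), jump to mode 1
Mode 1: guard c·x = -4.2992 hit at Δt = 1.0650 (t = 1.4717), x⁻ = (4.2992) → reset → x⁺ = (4.1202), jump to mode 2
Mode 2: flow for 0.8993 to horizon, guard not reached → x = (5.6073)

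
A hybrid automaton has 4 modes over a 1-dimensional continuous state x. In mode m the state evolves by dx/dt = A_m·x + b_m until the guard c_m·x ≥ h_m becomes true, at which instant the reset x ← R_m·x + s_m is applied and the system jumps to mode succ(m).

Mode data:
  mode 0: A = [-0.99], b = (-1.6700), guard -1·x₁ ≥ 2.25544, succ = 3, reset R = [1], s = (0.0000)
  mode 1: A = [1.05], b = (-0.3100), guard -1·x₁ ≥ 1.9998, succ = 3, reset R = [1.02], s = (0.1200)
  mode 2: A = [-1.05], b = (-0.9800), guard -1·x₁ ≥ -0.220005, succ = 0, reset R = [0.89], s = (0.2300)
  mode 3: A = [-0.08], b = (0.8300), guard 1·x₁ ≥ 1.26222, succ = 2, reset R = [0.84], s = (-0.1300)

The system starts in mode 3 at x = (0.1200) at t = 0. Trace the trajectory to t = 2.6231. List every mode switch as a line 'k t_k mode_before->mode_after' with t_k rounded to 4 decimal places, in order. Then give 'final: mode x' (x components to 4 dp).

1 1.4761 3->2
2 1.9331 2->0
final: 0 -0.6199

Mode 3: guard c·x = 1.2622 hit at Δt = 1.4761 (t = 1.4761), x⁻ = (1.2622) → reset → x⁺ = (0.9303), jump to mode 2
Mode 2: guard c·x = -0.2200 hit at Δt = 0.4570 (t = 1.9331), x⁻ = (0.2200) → reset → x⁺ = (0.4258), jump to mode 0
Mode 0: flow for 0.6900 to horizon, guard not reached → x = (-0.6199)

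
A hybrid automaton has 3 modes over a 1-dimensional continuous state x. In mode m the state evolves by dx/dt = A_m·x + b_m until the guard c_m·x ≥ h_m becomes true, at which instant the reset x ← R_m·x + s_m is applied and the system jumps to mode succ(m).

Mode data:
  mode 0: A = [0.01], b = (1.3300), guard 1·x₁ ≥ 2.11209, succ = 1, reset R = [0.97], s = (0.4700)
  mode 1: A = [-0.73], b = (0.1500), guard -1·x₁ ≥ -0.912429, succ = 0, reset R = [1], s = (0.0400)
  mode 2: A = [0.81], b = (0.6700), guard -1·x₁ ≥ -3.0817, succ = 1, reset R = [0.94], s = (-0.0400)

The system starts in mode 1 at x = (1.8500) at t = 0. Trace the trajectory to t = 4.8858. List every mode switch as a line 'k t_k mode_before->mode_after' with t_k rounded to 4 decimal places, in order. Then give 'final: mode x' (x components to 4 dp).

Mode 1: guard c·x = -0.9124 hit at Δt = 1.1565 (t = 1.1565), x⁻ = (0.9124) → reset → x⁺ = (0.9524), jump to mode 0
Mode 0: guard c·x = 2.1121 hit at Δt = 0.8620 (t = 2.0185), x⁻ = (2.1121) → reset → x⁺ = (2.5187), jump to mode 1
Mode 1: guard c·x = -0.9124 hit at Δt = 1.6239 (t = 3.6424), x⁻ = (0.9124) → reset → x⁺ = (0.9524), jump to mode 0
Mode 0: guard c·x = 2.1121 hit at Δt = 0.8620 (t = 4.5044), x⁻ = (2.1121) → reset → x⁺ = (2.5187), jump to mode 1
Mode 1: flow for 0.3814 to horizon, guard not reached → x = (1.9566)

1 1.1565 1->0
2 2.0185 0->1
3 3.6424 1->0
4 4.5044 0->1
final: 1 1.9566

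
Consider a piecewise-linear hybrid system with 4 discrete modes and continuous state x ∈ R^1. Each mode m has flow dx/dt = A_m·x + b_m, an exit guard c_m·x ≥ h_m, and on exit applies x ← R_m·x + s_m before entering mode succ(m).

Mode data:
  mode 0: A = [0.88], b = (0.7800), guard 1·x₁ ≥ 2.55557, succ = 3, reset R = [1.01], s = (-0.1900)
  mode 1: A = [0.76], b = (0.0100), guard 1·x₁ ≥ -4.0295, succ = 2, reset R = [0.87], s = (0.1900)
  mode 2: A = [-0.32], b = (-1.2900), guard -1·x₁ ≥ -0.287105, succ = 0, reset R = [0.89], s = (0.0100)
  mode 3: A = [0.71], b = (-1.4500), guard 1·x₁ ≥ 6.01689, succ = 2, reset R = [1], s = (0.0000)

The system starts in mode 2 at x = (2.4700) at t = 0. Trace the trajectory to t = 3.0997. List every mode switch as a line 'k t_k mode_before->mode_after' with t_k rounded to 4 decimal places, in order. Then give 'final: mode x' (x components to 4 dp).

Mode 2: guard c·x = -0.2871 hit at Δt = 1.2785 (t = 1.2785), x⁻ = (0.2871) → reset → x⁺ = (0.2655), jump to mode 0
Mode 0: guard c·x = 2.5556 hit at Δt = 1.2439 (t = 2.5224), x⁻ = (2.5556) → reset → x⁺ = (2.3911), jump to mode 3
Mode 3: flow for 0.5773 to horizon, guard not reached → x = (2.5679)

1 1.2785 2->0
2 2.5224 0->3
final: 3 2.5679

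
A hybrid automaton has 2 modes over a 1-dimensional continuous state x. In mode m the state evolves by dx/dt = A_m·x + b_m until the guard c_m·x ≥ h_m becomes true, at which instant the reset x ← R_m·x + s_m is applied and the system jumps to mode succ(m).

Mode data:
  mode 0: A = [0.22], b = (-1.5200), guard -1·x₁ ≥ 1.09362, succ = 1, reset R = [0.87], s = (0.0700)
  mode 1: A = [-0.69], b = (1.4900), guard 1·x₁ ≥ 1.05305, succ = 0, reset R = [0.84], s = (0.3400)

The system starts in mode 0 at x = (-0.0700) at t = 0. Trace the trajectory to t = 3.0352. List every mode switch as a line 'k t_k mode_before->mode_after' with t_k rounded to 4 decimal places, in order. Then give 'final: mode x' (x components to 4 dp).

Mode 0: guard c·x = 1.0936 hit at Δt = 0.6221 (t = 0.6221), x⁻ = (-1.0936) → reset → x⁺ = (-0.8814), jump to mode 1
Mode 1: guard c·x = 1.0531 hit at Δt = 1.4653 (t = 2.0874), x⁻ = (1.0530) → reset → x⁺ = (1.2246), jump to mode 0
Mode 0: flow for 0.9478 to horizon, guard not reached → x = (-0.0934)

1 0.6221 0->1
2 2.0874 1->0
final: 0 -0.0934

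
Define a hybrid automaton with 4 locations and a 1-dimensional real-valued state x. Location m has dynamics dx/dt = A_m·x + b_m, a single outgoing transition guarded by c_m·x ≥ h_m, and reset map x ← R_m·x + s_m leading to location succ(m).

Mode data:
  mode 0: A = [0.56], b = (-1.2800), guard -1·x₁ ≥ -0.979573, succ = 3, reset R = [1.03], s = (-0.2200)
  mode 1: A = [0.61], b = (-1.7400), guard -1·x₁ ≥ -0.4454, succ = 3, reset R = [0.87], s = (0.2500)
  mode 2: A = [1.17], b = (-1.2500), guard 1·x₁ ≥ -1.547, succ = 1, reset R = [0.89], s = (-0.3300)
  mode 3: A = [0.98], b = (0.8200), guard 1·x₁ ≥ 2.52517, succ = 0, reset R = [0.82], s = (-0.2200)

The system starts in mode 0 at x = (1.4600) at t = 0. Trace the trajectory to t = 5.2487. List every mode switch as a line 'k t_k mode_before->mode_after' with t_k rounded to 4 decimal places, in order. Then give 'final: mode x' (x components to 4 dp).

1 0.8189 0->3
2 1.5603 3->0
3 3.5234 0->3
4 4.2648 3->0
final: 0 1.5309

Mode 0: guard c·x = -0.9796 hit at Δt = 0.8189 (t = 0.8189), x⁻ = (0.9796) → reset → x⁺ = (0.7890), jump to mode 3
Mode 3: guard c·x = 2.5252 hit at Δt = 0.7414 (t = 1.5603), x⁻ = (2.5252) → reset → x⁺ = (1.8506), jump to mode 0
Mode 0: guard c·x = -0.9796 hit at Δt = 1.9631 (t = 3.5234), x⁻ = (0.9796) → reset → x⁺ = (0.7890), jump to mode 3
Mode 3: guard c·x = 2.5252 hit at Δt = 0.7414 (t = 4.2648), x⁻ = (2.5252) → reset → x⁺ = (1.8506), jump to mode 0
Mode 0: flow for 0.9839 to horizon, guard not reached → x = (1.5309)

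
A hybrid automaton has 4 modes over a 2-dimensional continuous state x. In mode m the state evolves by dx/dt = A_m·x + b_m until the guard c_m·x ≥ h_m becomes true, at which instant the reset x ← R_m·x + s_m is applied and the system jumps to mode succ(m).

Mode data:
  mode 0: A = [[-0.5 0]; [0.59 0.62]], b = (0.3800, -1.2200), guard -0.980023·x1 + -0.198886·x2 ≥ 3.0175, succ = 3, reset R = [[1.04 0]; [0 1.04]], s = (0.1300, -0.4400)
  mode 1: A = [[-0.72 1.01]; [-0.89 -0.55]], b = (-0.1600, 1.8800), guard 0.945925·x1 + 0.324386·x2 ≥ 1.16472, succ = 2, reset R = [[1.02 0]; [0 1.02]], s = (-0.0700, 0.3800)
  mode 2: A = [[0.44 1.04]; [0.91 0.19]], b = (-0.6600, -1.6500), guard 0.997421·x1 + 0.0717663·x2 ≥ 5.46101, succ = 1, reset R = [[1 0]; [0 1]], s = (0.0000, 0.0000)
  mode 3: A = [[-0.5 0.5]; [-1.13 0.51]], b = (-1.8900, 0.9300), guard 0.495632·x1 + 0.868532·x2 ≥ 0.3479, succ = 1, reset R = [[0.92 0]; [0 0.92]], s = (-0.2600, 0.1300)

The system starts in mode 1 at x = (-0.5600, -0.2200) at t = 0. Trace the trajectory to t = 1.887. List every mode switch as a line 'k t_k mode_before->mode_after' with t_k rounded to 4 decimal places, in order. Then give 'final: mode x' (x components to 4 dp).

Mode 1: guard c·x = 1.1647 hit at Δt = 1.3692 (t = 1.3692), x⁻ = (0.6513, 1.6913) → reset → x⁺ = (0.5943, 2.1051), jump to mode 2
Mode 2: flow for 0.5178 to horizon, guard not reached → x = (1.5687, 1.9509)

1 1.3692 1->2
final: 2 1.5687 1.9509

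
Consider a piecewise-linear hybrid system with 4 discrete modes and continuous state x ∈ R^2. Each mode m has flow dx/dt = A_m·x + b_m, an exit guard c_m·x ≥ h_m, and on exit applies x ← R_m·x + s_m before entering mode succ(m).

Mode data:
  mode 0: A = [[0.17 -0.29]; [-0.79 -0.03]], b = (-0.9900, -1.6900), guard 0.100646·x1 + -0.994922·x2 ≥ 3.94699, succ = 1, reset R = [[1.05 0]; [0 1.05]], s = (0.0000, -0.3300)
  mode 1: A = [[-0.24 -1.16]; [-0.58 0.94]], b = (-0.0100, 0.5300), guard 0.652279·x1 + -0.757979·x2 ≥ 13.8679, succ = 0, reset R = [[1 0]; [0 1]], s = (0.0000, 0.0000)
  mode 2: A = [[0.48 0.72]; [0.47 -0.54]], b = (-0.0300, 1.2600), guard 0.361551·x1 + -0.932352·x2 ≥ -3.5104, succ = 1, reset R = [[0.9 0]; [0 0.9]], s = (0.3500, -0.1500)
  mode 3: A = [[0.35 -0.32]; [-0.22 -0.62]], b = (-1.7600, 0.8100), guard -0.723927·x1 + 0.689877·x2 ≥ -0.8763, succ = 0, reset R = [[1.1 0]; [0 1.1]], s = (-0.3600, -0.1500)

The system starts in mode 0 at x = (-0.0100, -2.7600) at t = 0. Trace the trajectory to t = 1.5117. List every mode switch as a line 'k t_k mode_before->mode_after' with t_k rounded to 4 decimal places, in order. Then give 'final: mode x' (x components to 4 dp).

1 0.7769 0->1
final: 1 5.1844 -9.6438

Mode 0: guard c·x = 3.9470 hit at Δt = 0.7769 (t = 0.7769), x⁻ = (-0.0256, -3.9697) → reset → x⁺ = (-0.0269, -4.4982), jump to mode 1
Mode 1: flow for 0.7348 to horizon, guard not reached → x = (5.1844, -9.6438)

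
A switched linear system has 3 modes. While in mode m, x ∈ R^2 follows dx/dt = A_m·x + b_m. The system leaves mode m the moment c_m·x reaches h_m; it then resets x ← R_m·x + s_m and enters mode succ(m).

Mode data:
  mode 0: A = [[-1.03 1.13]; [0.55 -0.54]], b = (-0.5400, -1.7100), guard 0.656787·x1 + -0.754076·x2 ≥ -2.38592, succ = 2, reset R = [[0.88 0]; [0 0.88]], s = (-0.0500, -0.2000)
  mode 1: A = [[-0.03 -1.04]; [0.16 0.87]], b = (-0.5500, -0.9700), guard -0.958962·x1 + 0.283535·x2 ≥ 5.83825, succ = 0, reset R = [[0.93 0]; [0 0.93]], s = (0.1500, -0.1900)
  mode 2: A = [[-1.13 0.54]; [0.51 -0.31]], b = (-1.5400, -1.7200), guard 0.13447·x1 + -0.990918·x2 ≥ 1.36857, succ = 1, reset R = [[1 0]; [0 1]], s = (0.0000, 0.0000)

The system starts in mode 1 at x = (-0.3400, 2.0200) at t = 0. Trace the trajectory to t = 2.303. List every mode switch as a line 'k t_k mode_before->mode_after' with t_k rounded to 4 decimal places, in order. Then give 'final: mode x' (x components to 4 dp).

Mode 1: guard c·x = 5.8383 hit at Δt = 1.4711 (t = 1.4711), x⁻ = (-5.0885, 3.3807) → reset → x⁺ = (-4.5823, 2.9540), jump to mode 0
Mode 0: guard c·x = -2.3859 hit at Δt = 0.4188 (t = 1.8899), x⁻ = (-2.4506, 1.0296) → reset → x⁺ = (-2.2065, 0.7061), jump to mode 2
Mode 2: flow for 0.4131 to horizon, guard not reached → x = (-1.8794, -0.4423)

1 1.4711 1->0
2 1.8899 0->2
final: 2 -1.8794 -0.4423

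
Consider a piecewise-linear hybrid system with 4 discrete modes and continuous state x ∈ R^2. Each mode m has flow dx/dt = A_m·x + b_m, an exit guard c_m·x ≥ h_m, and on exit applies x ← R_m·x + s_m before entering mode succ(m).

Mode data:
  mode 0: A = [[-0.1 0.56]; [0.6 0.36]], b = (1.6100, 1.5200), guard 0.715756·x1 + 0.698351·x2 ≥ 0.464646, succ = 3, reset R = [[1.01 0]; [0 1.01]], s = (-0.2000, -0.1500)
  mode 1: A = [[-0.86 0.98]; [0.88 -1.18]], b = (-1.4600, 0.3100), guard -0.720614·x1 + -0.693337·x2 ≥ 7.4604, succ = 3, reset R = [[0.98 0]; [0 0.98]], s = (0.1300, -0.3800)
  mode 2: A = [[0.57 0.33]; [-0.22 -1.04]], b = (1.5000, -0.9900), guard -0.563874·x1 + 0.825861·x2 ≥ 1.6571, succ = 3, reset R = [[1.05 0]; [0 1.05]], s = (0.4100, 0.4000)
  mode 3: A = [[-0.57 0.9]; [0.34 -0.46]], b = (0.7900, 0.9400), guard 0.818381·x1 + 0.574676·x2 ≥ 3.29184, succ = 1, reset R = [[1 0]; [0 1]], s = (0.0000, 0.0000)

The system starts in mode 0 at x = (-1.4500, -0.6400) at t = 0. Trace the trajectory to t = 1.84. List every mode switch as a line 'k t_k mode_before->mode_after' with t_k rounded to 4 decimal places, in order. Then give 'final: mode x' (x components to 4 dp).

1 1.0559 0->3
final: 3 0.8704 0.9429

Mode 0: guard c·x = 0.4646 hit at Δt = 1.0559 (t = 1.0559), x⁻ = (0.1968, 0.4637) → reset → x⁺ = (-0.0013, 0.3183), jump to mode 3
Mode 3: flow for 0.7841 to horizon, guard not reached → x = (0.8704, 0.9429)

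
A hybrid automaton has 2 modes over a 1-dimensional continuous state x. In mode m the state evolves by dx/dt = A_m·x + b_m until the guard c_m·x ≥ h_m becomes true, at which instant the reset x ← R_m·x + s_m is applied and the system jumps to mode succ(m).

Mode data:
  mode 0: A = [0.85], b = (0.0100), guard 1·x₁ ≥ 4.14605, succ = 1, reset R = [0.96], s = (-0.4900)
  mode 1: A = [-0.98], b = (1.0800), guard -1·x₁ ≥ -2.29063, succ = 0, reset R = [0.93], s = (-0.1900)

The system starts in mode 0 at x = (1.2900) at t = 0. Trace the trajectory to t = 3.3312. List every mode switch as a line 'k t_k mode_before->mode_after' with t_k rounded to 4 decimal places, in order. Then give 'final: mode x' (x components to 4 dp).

Mode 0: guard c·x = 4.1460 hit at Δt = 1.3662 (t = 1.3662), x⁻ = (4.1460) → reset → x⁺ = (3.4902), jump to mode 1
Mode 1: guard c·x = -2.2906 hit at Δt = 0.7120 (t = 2.0782), x⁻ = (2.2906) → reset → x⁺ = (1.9403), jump to mode 0
Mode 0: guard c·x = 4.1460 hit at Δt = 0.8895 (t = 2.9677), x⁻ = (4.1460) → reset → x⁺ = (3.4902), jump to mode 1
Mode 1: flow for 0.3635 to horizon, guard not reached → x = (2.7746)

1 1.3662 0->1
2 2.0782 1->0
3 2.9677 0->1
final: 1 2.7746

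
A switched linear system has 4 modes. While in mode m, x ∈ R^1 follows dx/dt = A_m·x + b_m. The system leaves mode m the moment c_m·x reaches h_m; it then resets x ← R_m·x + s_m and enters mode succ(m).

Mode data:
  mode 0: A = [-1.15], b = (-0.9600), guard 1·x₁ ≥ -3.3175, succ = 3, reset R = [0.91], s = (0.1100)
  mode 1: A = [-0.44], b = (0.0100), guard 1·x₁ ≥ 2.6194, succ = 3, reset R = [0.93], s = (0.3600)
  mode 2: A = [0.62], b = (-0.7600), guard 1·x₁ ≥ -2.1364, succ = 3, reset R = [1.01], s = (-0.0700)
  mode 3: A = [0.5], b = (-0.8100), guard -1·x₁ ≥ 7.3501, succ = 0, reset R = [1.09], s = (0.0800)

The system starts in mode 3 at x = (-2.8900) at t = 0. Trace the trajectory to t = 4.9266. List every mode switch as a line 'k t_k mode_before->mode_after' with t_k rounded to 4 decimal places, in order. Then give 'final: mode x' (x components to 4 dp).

1 1.3752 3->0
2 2.2885 0->3
3 3.6553 3->0
4 4.5686 0->3
final: 3 -3.7966

Mode 3: guard c·x = 7.3501 hit at Δt = 1.3752 (t = 1.3752), x⁻ = (-7.3501) → reset → x⁺ = (-7.9316), jump to mode 0
Mode 0: guard c·x = -3.3175 hit at Δt = 0.9133 (t = 2.2885), x⁻ = (-3.3175) → reset → x⁺ = (-2.9089), jump to mode 3
Mode 3: guard c·x = 7.3501 hit at Δt = 1.3668 (t = 3.6553), x⁻ = (-7.3501) → reset → x⁺ = (-7.9316), jump to mode 0
Mode 0: guard c·x = -3.3175 hit at Δt = 0.9133 (t = 4.5686), x⁻ = (-3.3175) → reset → x⁺ = (-2.9089), jump to mode 3
Mode 3: flow for 0.3580 to horizon, guard not reached → x = (-3.7966)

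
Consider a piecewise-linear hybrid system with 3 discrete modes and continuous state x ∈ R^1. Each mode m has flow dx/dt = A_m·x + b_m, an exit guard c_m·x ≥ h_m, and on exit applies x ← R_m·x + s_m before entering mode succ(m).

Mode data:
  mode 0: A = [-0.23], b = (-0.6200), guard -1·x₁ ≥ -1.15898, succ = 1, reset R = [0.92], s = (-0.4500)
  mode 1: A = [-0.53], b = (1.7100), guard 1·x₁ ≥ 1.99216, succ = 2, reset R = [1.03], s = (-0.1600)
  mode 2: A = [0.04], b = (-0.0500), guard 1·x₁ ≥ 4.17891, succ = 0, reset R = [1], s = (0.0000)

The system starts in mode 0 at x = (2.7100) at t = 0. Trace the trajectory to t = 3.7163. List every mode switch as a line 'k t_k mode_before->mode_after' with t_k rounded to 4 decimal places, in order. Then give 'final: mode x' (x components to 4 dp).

Mode 0: guard c·x = -1.1590 hit at Δt = 1.4703 (t = 1.4703), x⁻ = (1.1590) → reset → x⁺ = (0.6163), jump to mode 1
Mode 1: guard c·x = 1.9922 hit at Δt = 1.4131 (t = 2.8834), x⁻ = (1.9922) → reset → x⁺ = (1.8919), jump to mode 2
Mode 2: flow for 0.8329 to horizon, guard not reached → x = (1.9137)

1 1.4703 0->1
2 2.8834 1->2
final: 2 1.9137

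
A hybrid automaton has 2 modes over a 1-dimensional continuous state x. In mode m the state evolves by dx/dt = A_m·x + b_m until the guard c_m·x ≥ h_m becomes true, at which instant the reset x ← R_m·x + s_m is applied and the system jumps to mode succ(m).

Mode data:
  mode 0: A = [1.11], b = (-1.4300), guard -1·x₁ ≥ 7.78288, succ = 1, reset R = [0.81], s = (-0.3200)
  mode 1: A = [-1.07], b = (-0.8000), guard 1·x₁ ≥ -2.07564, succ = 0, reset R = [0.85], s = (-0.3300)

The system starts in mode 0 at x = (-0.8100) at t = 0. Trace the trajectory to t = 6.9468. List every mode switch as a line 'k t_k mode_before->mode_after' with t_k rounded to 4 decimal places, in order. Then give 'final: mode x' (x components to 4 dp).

Mode 0: guard c·x = 7.7829 hit at Δt = 1.3189 (t = 1.3189), x⁻ = (-7.7829) → reset → x⁺ = (-6.6241), jump to mode 1
Mode 1: guard c·x = -2.0756 hit at Δt = 1.3900 (t = 2.7089), x⁻ = (-2.0756) → reset → x⁺ = (-2.0943), jump to mode 0
Mode 0: guard c·x = 7.7829 hit at Δt = 0.8887 (t = 3.5976), x⁻ = (-7.7829) → reset → x⁺ = (-6.6241), jump to mode 1
Mode 1: guard c·x = -2.0756 hit at Δt = 1.3900 (t = 4.9876), x⁻ = (-2.0756) → reset → x⁺ = (-2.0943), jump to mode 0
Mode 0: guard c·x = 7.7829 hit at Δt = 0.8887 (t = 5.8763), x⁻ = (-7.7829) → reset → x⁺ = (-6.6241), jump to mode 1
Mode 1: flow for 1.0705 to horizon, guard not reached → x = (-2.6169)

1 1.3189 0->1
2 2.7089 1->0
3 3.5976 0->1
4 4.9876 1->0
5 5.8763 0->1
final: 1 -2.6169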